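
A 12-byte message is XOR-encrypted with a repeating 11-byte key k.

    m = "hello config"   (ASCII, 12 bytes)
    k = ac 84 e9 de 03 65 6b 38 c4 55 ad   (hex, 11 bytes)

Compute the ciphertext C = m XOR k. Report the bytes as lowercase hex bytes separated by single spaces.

c4 e1 85 b2 6c 45 08 57 aa 33 c4 cb

The 11-byte key repeats, so the effective keystream is ac 84 e9 de 03 65 6b 38 c4 55 ad ac.
byte 0: 01101000 XOR 10101100 = 11000100
byte 1: 01100101 XOR 10000100 = 11100001
byte 2: 01101100 XOR 11101001 = 10000101
byte 3: 01101100 XOR 11011110 = 10110010
byte 4: 01101111 XOR 00000011 = 01101100
byte 5: 00100000 XOR 01100101 = 01000101
byte 6: 01100011 XOR 01101011 = 00001000
byte 7: 01101111 XOR 00111000 = 01010111
byte 8: 01101110 XOR 11000100 = 10101010
byte 9: 01100110 XOR 01010101 = 00110011
byte 10: 01101001 XOR 10101101 = 11000100
byte 11: 01100111 XOR 10101100 = 11001011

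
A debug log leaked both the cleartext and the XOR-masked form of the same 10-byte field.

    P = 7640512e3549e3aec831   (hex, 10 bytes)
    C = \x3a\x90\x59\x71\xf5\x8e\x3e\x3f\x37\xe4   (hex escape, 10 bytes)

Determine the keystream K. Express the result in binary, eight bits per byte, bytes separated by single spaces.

01001100 11010000 00001000 01011111 11000000 11000111 11011101 10010001 11111111 11010101

Since C = P ⊕ K, XORing both sides with P gives K = P ⊕ C.
76 ^ 3a = 4c
40 ^ 90 = d0
51 ^ 59 = 08
2e ^ 71 = 5f
35 ^ f5 = c0
49 ^ 8e = c7
e3 ^ 3e = dd
ae ^ 3f = 91
c8 ^ 37 = ff
31 ^ e4 = d5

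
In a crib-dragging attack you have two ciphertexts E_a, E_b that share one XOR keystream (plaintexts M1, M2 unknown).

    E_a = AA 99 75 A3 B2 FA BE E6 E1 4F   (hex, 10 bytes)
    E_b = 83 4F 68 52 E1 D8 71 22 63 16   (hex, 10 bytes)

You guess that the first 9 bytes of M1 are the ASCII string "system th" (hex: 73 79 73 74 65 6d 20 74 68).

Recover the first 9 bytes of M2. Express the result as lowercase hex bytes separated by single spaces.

First, E_a ⊕ E_b = (M1 ⊕ K) ⊕ (M2 ⊕ K) = M1 ⊕ M2, so the key drops out. Then M2 = (M1 ⊕ M2) ⊕ M1 over the first 9 bytes.
byte 0: (aa ^ 83) ^ 73 = 29 ^ 73 = 5a
byte 1: (99 ^ 4f) ^ 79 = d6 ^ 79 = af
byte 2: (75 ^ 68) ^ 73 = 1d ^ 73 = 6e
byte 3: (a3 ^ 52) ^ 74 = f1 ^ 74 = 85
byte 4: (b2 ^ e1) ^ 65 = 53 ^ 65 = 36
byte 5: (fa ^ d8) ^ 6d = 22 ^ 6d = 4f
byte 6: (be ^ 71) ^ 20 = cf ^ 20 = ef
byte 7: (e6 ^ 22) ^ 74 = c4 ^ 74 = b0
byte 8: (e1 ^ 63) ^ 68 = 82 ^ 68 = ea

5a af 6e 85 36 4f ef b0 ea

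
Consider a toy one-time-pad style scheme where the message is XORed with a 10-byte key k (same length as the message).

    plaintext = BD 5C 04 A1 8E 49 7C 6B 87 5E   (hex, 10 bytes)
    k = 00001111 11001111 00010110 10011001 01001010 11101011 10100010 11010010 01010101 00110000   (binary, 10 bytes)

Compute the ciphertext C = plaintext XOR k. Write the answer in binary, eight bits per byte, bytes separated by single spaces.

bd xor 0f = b2
5c xor cf = 93
04 xor 16 = 12
a1 xor 99 = 38
8e xor 4a = c4
49 xor eb = a2
7c xor a2 = de
6b xor d2 = b9
87 xor 55 = d2
5e xor 30 = 6e

10110010 10010011 00010010 00111000 11000100 10100010 11011110 10111001 11010010 01101110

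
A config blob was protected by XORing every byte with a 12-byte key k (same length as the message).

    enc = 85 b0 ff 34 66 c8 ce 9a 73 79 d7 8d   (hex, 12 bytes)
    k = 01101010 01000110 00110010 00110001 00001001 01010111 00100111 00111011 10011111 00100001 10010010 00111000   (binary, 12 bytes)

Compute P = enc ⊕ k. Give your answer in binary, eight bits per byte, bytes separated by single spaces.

XOR is its own inverse, so applying the key byte-wise gives the result directly.
85 XOR 6a = ef
b0 XOR 46 = f6
ff XOR 32 = cd
34 XOR 31 = 05
66 XOR 09 = 6f
c8 XOR 57 = 9f
ce XOR 27 = e9
9a XOR 3b = a1
73 XOR 9f = ec
79 XOR 21 = 58
d7 XOR 92 = 45
8d XOR 38 = b5

11101111 11110110 11001101 00000101 01101111 10011111 11101001 10100001 11101100 01011000 01000101 10110101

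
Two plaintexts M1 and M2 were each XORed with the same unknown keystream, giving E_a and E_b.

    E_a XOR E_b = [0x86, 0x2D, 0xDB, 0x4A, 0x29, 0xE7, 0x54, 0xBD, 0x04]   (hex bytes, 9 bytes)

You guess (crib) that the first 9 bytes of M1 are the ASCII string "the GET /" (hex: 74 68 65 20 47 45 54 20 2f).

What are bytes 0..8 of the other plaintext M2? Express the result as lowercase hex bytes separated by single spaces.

f2 45 be 6a 6e a2 00 9d 2b

Since E_a ⊕ E_b = M1 ⊕ M2, XORing with the guessed M1 bytes yields the corresponding M2 bytes: M2 = (E_a ⊕ E_b) ⊕ M1.
134 xor 116 = 242
 45 xor 104 =  69
219 xor 101 = 190
 74 xor  32 = 106
 41 xor  71 = 110
231 xor  69 = 162
 84 xor  84 =   0
189 xor  32 = 157
  4 xor  47 =  43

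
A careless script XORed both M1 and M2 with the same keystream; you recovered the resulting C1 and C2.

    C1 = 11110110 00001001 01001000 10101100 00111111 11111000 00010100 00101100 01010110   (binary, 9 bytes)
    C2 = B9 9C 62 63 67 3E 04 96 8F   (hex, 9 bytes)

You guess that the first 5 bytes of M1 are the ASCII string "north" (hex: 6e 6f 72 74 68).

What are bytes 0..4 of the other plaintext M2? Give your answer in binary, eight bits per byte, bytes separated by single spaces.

00100001 11111010 01011000 10111011 00110000

First, C1 ⊕ C2 = (M1 ⊕ K) ⊕ (M2 ⊕ K) = M1 ⊕ M2, so the key drops out. Then M2 = (M1 ⊕ M2) ⊕ M1 over the first 5 bytes.
byte 0: (f6 ⊕ b9) ⊕ 6e = 4f ⊕ 6e = 21
byte 1: (09 ⊕ 9c) ⊕ 6f = 95 ⊕ 6f = fa
byte 2: (48 ⊕ 62) ⊕ 72 = 2a ⊕ 72 = 58
byte 3: (ac ⊕ 63) ⊕ 74 = cf ⊕ 74 = bb
byte 4: (3f ⊕ 67) ⊕ 68 = 58 ⊕ 68 = 30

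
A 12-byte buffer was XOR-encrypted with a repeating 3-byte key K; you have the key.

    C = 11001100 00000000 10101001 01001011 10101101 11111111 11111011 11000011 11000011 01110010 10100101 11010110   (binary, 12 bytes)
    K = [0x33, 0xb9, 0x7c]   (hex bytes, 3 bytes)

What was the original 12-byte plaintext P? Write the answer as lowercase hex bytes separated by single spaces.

ff b9 d5 78 14 83 c8 7a bf 41 1c aa

The 3-byte key repeats, so the effective keystream is 33 b9 7c 33 b9 7c 33 b9 7c 33 b9 7c.
byte 0: cc xor 33 = ff
byte 1: 00 xor b9 = b9
byte 2: a9 xor 7c = d5
byte 3: 4b xor 33 = 78
byte 4: ad xor b9 = 14
byte 5: ff xor 7c = 83
byte 6: fb xor 33 = c8
byte 7: c3 xor b9 = 7a
byte 8: c3 xor 7c = bf
byte 9: 72 xor 33 = 41
byte 10: a5 xor b9 = 1c
byte 11: d6 xor 7c = aa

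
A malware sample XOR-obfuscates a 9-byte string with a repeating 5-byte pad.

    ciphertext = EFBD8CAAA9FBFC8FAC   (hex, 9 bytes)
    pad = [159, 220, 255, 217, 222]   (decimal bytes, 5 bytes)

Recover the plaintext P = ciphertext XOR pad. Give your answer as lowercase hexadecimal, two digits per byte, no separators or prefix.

The 5-byte key repeats, so the effective keystream is 9f dc ff d9 de 9f dc ff d9.
byte 0: ef ^ 9f = 70
byte 1: bd ^ dc = 61
byte 2: 8c ^ ff = 73
byte 3: aa ^ d9 = 73
byte 4: a9 ^ de = 77
byte 5: fb ^ 9f = 64
byte 6: fc ^ dc = 20
byte 7: 8f ^ ff = 70
byte 8: ac ^ d9 = 75

706173737764207075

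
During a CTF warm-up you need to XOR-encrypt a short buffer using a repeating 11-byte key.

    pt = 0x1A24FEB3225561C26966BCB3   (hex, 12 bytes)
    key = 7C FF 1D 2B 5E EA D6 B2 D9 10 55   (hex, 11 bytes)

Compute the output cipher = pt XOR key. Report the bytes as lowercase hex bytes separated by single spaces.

The 11-byte key repeats, so the effective keystream is 7c ff 1d 2b 5e ea d6 b2 d9 10 55 7c.
byte 0: 1a ^ 7c = 66
byte 1: 24 ^ ff = db
byte 2: fe ^ 1d = e3
byte 3: b3 ^ 2b = 98
byte 4: 22 ^ 5e = 7c
byte 5: 55 ^ ea = bf
byte 6: 61 ^ d6 = b7
byte 7: c2 ^ b2 = 70
byte 8: 69 ^ d9 = b0
byte 9: 66 ^ 10 = 76
byte 10: bc ^ 55 = e9
byte 11: b3 ^ 7c = cf

66 db e3 98 7c bf b7 70 b0 76 e9 cf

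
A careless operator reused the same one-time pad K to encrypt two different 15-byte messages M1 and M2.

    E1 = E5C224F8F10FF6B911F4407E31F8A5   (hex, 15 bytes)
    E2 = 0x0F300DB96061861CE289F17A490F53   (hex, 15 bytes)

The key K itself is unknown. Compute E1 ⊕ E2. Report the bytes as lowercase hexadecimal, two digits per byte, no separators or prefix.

E1 ⊕ E2 = (M1 ⊕ K) ⊕ (M2 ⊕ K) = M1 ⊕ M2 — the shared key cancels under XOR.
e5 ^ 0f = ea
c2 ^ 30 = f2
24 ^ 0d = 29
f8 ^ b9 = 41
f1 ^ 60 = 91
0f ^ 61 = 6e
f6 ^ 86 = 70
b9 ^ 1c = a5
11 ^ e2 = f3
f4 ^ 89 = 7d
40 ^ f1 = b1
7e ^ 7a = 04
31 ^ 49 = 78
f8 ^ 0f = f7
a5 ^ 53 = f6

eaf22941916e70a5f37db10478f7f6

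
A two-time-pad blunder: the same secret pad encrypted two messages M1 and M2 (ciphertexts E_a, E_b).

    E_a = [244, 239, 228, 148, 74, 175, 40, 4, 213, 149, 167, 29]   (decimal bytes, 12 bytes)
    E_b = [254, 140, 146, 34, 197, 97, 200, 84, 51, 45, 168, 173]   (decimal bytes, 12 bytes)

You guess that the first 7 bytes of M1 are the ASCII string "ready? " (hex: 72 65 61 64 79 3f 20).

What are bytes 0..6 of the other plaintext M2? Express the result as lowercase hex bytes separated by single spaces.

First, E_a ⊕ E_b = (M1 ⊕ K) ⊕ (M2 ⊕ K) = M1 ⊕ M2, so the key drops out. Then M2 = (M1 ⊕ M2) ⊕ M1 over the first 7 bytes.
byte 0: (f4 XOR fe) XOR 72 = 0a XOR 72 = 78
byte 1: (ef XOR 8c) XOR 65 = 63 XOR 65 = 06
byte 2: (e4 XOR 92) XOR 61 = 76 XOR 61 = 17
byte 3: (94 XOR 22) XOR 64 = b6 XOR 64 = d2
byte 4: (4a XOR c5) XOR 79 = 8f XOR 79 = f6
byte 5: (af XOR 61) XOR 3f = ce XOR 3f = f1
byte 6: (28 XOR c8) XOR 20 = e0 XOR 20 = c0

78 06 17 d2 f6 f1 c0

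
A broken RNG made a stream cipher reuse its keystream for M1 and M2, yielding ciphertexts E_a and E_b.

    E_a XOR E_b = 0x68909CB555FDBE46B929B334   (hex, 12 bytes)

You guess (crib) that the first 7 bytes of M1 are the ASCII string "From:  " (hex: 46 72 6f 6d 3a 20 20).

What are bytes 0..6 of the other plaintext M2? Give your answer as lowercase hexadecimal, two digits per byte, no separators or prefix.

2ee2f3d86fdd9e

Since E_a ⊕ E_b = M1 ⊕ M2, XORing with the guessed M1 bytes yields the corresponding M2 bytes: M2 = (E_a ⊕ E_b) ⊕ M1.
byte 0: 68 ⊕ 46 = 2e
byte 1: 90 ⊕ 72 = e2
byte 2: 9c ⊕ 6f = f3
byte 3: b5 ⊕ 6d = d8
byte 4: 55 ⊕ 3a = 6f
byte 5: fd ⊕ 20 = dd
byte 6: be ⊕ 20 = 9e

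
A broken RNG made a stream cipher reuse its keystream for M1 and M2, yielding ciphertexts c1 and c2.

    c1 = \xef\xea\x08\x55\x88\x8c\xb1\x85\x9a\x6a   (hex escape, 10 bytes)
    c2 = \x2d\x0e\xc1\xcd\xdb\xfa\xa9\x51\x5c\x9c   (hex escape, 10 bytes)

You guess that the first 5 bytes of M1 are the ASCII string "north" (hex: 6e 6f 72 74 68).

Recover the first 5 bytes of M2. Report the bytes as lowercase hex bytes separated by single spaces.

First, c1 ⊕ c2 = (M1 ⊕ K) ⊕ (M2 ⊕ K) = M1 ⊕ M2, so the key drops out. Then M2 = (M1 ⊕ M2) ⊕ M1 over the first 5 bytes.
byte 0: (ef ^ 2d) ^ 6e = c2 ^ 6e = ac
byte 1: (ea ^ 0e) ^ 6f = e4 ^ 6f = 8b
byte 2: (08 ^ c1) ^ 72 = c9 ^ 72 = bb
byte 3: (55 ^ cd) ^ 74 = 98 ^ 74 = ec
byte 4: (88 ^ db) ^ 68 = 53 ^ 68 = 3b

ac 8b bb ec 3b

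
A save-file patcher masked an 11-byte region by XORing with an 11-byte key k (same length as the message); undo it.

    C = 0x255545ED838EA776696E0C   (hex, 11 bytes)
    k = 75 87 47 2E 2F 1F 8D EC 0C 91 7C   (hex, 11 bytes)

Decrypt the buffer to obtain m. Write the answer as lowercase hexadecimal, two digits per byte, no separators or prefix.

50d202c3ac912a9a65ff70

00100101 XOR 01110101 = 01010000
01010101 XOR 10000111 = 11010010
01000101 XOR 01000111 = 00000010
11101101 XOR 00101110 = 11000011
10000011 XOR 00101111 = 10101100
10001110 XOR 00011111 = 10010001
10100111 XOR 10001101 = 00101010
01110110 XOR 11101100 = 10011010
01101001 XOR 00001100 = 01100101
01101110 XOR 10010001 = 11111111
00001100 XOR 01111100 = 01110000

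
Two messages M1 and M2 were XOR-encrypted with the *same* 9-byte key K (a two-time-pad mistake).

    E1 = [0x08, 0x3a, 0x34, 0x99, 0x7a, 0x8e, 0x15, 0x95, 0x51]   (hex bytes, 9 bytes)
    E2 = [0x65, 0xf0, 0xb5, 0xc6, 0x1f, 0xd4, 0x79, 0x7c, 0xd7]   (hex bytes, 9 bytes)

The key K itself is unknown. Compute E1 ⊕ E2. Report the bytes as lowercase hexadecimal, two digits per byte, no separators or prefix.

E1 ⊕ E2 = (M1 ⊕ K) ⊕ (M2 ⊕ K) = M1 ⊕ M2 — the shared key cancels under XOR.
byte 0: 08 xor 65 = 6d
byte 1: 3a xor f0 = ca
byte 2: 34 xor b5 = 81
byte 3: 99 xor c6 = 5f
byte 4: 7a xor 1f = 65
byte 5: 8e xor d4 = 5a
byte 6: 15 xor 79 = 6c
byte 7: 95 xor 7c = e9
byte 8: 51 xor d7 = 86

6dca815f655a6ce986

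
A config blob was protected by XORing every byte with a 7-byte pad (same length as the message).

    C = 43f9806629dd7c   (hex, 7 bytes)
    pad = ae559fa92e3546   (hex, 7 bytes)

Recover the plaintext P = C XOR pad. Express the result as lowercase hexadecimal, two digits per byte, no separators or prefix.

43 ^ ae = ed
f9 ^ 55 = ac
80 ^ 9f = 1f
66 ^ a9 = cf
29 ^ 2e = 07
dd ^ 35 = e8
7c ^ 46 = 3a

edac1fcf07e83a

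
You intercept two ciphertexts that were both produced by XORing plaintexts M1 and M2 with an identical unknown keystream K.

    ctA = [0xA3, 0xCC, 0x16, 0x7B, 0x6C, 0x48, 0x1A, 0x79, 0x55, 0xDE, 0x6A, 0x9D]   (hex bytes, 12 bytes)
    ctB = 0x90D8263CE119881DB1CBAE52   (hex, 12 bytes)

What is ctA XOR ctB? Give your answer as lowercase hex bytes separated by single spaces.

ctA ⊕ ctB = (M1 ⊕ K) ⊕ (M2 ⊕ K) = M1 ⊕ M2 — the shared key cancels under XOR.
10100011 XOR 10010000 = 00110011
11001100 XOR 11011000 = 00010100
00010110 XOR 00100110 = 00110000
01111011 XOR 00111100 = 01000111
01101100 XOR 11100001 = 10001101
01001000 XOR 00011001 = 01010001
00011010 XOR 10001000 = 10010010
01111001 XOR 00011101 = 01100100
01010101 XOR 10110001 = 11100100
11011110 XOR 11001011 = 00010101
01101010 XOR 10101110 = 11000100
10011101 XOR 01010010 = 11001111

33 14 30 47 8d 51 92 64 e4 15 c4 cf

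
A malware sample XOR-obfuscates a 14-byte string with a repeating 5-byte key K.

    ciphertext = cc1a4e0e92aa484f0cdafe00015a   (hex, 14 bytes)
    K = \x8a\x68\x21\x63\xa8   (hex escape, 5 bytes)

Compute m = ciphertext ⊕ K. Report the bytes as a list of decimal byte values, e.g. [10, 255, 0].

[70, 114, 111, 109, 58, 32, 32, 110, 111, 114, 116, 104, 32, 57]

The 5-byte key repeats, so the effective keystream is 8a 68 21 63 a8 8a 68 21 63 a8 8a 68 21 63.
byte 0: cc ⊕ 8a = 46
byte 1: 1a ⊕ 68 = 72
byte 2: 4e ⊕ 21 = 6f
byte 3: 0e ⊕ 63 = 6d
byte 4: 92 ⊕ a8 = 3a
byte 5: aa ⊕ 8a = 20
byte 6: 48 ⊕ 68 = 20
byte 7: 4f ⊕ 21 = 6e
byte 8: 0c ⊕ 63 = 6f
byte 9: da ⊕ a8 = 72
byte 10: fe ⊕ 8a = 74
byte 11: 00 ⊕ 68 = 68
byte 12: 01 ⊕ 21 = 20
byte 13: 5a ⊕ 63 = 39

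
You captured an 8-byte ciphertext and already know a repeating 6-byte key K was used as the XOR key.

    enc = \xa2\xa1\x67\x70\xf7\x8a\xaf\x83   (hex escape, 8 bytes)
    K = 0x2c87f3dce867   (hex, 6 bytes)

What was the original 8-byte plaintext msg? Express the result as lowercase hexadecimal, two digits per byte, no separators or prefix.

8e2694ac1fed8304

The 6-byte key repeats, so the effective keystream is 2c 87 f3 dc e8 67 2c 87.
byte 0: a2 ^ 2c = 8e
byte 1: a1 ^ 87 = 26
byte 2: 67 ^ f3 = 94
byte 3: 70 ^ dc = ac
byte 4: f7 ^ e8 = 1f
byte 5: 8a ^ 67 = ed
byte 6: af ^ 2c = 83
byte 7: 83 ^ 87 = 04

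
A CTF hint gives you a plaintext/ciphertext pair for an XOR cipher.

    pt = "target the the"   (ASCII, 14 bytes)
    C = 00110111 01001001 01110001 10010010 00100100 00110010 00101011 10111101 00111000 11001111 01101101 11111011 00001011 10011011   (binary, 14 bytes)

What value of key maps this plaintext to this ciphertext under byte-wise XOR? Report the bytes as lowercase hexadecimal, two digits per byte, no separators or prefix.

Since C = pt ⊕ key, XORing both sides with pt gives key = pt ⊕ C.
byte 0: 74 ⊕ 37 = 43
byte 1: 61 ⊕ 49 = 28
byte 2: 72 ⊕ 71 = 03
byte 3: 67 ⊕ 92 = f5
byte 4: 65 ⊕ 24 = 41
byte 5: 74 ⊕ 32 = 46
byte 6: 20 ⊕ 2b = 0b
byte 7: 74 ⊕ bd = c9
byte 8: 68 ⊕ 38 = 50
byte 9: 65 ⊕ cf = aa
byte 10: 20 ⊕ 6d = 4d
byte 11: 74 ⊕ fb = 8f
byte 12: 68 ⊕ 0b = 63
byte 13: 65 ⊕ 9b = fe

432803f541460bc950aa4d8f63fe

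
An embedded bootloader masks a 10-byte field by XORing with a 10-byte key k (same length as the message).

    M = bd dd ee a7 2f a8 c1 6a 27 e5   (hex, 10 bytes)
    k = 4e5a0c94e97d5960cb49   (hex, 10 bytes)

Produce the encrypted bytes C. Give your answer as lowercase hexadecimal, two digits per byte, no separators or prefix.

XOR is its own inverse, so applying the key byte-wise gives the result directly.
bd XOR 4e = f3
dd XOR 5a = 87
ee XOR 0c = e2
a7 XOR 94 = 33
2f XOR e9 = c6
a8 XOR 7d = d5
c1 XOR 59 = 98
6a XOR 60 = 0a
27 XOR cb = ec
e5 XOR 49 = ac

f387e233c6d5980aecac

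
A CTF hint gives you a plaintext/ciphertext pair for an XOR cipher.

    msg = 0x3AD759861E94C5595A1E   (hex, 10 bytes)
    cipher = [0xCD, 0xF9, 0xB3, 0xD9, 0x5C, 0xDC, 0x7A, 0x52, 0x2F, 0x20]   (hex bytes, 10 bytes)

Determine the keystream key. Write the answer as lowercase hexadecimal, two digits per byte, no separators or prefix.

Since cipher = msg ⊕ key, XORing both sides with msg gives key = msg ⊕ cipher.
 58 xor 205 = 247
215 xor 249 =  46
 89 xor 179 = 234
134 xor 217 =  95
 30 xor  92 =  66
148 xor 220 =  72
197 xor 122 = 191
 89 xor  82 =  11
 90 xor  47 = 117
 30 xor  32 =  62

f72eea5f4248bf0b753e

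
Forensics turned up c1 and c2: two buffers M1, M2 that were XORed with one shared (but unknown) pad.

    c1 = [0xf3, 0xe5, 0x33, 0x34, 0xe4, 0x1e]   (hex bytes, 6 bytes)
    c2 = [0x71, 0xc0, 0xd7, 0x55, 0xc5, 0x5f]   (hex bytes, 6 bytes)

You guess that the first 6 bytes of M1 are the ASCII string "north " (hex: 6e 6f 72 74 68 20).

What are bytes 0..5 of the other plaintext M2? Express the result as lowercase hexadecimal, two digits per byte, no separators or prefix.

ec4a96154961

First, c1 ⊕ c2 = (M1 ⊕ K) ⊕ (M2 ⊕ K) = M1 ⊕ M2, so the key drops out. Then M2 = (M1 ⊕ M2) ⊕ M1 over the first 6 bytes.
byte 0: (f3 ^ 71) ^ 6e = 82 ^ 6e = ec
byte 1: (e5 ^ c0) ^ 6f = 25 ^ 6f = 4a
byte 2: (33 ^ d7) ^ 72 = e4 ^ 72 = 96
byte 3: (34 ^ 55) ^ 74 = 61 ^ 74 = 15
byte 4: (e4 ^ c5) ^ 68 = 21 ^ 68 = 49
byte 5: (1e ^ 5f) ^ 20 = 41 ^ 20 = 61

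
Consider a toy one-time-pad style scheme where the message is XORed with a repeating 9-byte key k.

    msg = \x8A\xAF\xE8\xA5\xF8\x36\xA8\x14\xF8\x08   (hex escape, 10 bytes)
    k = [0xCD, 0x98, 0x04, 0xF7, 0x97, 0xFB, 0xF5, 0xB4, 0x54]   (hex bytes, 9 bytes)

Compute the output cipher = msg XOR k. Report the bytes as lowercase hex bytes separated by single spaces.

The 9-byte key repeats, so the effective keystream is cd 98 04 f7 97 fb f5 b4 54 cd.
byte 0: 10001010 XOR 11001101 = 01000111
byte 1: 10101111 XOR 10011000 = 00110111
byte 2: 11101000 XOR 00000100 = 11101100
byte 3: 10100101 XOR 11110111 = 01010010
byte 4: 11111000 XOR 10010111 = 01101111
byte 5: 00110110 XOR 11111011 = 11001101
byte 6: 10101000 XOR 11110101 = 01011101
byte 7: 00010100 XOR 10110100 = 10100000
byte 8: 11111000 XOR 01010100 = 10101100
byte 9: 00001000 XOR 11001101 = 11000101

47 37 ec 52 6f cd 5d a0 ac c5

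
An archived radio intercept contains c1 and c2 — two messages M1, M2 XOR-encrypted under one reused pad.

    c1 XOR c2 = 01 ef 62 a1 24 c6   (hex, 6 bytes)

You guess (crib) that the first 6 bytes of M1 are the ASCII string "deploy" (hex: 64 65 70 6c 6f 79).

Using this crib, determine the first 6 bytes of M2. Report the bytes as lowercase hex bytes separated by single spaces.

Since c1 ⊕ c2 = M1 ⊕ M2, XORing with the guessed M1 bytes yields the corresponding M2 bytes: M2 = (c1 ⊕ c2) ⊕ M1.
01 xor 64 = 65
ef xor 65 = 8a
62 xor 70 = 12
a1 xor 6c = cd
24 xor 6f = 4b
c6 xor 79 = bf

65 8a 12 cd 4b bf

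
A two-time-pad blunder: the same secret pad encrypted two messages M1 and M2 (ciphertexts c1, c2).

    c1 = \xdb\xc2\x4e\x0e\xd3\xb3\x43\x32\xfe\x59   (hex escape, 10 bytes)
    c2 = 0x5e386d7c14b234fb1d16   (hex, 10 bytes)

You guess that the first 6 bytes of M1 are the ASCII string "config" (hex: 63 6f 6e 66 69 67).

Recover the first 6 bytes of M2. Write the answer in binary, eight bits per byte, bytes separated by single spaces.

First, c1 ⊕ c2 = (M1 ⊕ K) ⊕ (M2 ⊕ K) = M1 ⊕ M2, so the key drops out. Then M2 = (M1 ⊕ M2) ⊕ M1 over the first 6 bytes.
byte 0: (db ^ 5e) ^ 63 = 85 ^ 63 = e6
byte 1: (c2 ^ 38) ^ 6f = fa ^ 6f = 95
byte 2: (4e ^ 6d) ^ 6e = 23 ^ 6e = 4d
byte 3: (0e ^ 7c) ^ 66 = 72 ^ 66 = 14
byte 4: (d3 ^ 14) ^ 69 = c7 ^ 69 = ae
byte 5: (b3 ^ b2) ^ 67 = 01 ^ 67 = 66

11100110 10010101 01001101 00010100 10101110 01100110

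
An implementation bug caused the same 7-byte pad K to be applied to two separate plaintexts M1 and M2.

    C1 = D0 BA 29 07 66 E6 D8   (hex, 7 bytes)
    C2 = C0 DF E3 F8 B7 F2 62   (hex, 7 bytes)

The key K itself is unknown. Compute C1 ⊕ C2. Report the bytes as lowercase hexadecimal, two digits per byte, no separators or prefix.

C1 ⊕ C2 = (M1 ⊕ K) ⊕ (M2 ⊕ K) = M1 ⊕ M2 — the shared key cancels under XOR.
byte 0: d0 xor c0 = 10
byte 1: ba xor df = 65
byte 2: 29 xor e3 = ca
byte 3: 07 xor f8 = ff
byte 4: 66 xor b7 = d1
byte 5: e6 xor f2 = 14
byte 6: d8 xor 62 = ba

1065caffd114ba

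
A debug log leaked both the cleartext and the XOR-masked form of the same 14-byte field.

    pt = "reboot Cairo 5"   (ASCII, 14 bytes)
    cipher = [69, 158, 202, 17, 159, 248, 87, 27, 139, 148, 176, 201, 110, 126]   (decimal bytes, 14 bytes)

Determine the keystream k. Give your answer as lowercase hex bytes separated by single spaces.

Since cipher = pt ⊕ k, XORing both sides with pt gives k = pt ⊕ cipher.
byte 0: 72 ⊕ 45 = 37
byte 1: 65 ⊕ 9e = fb
byte 2: 62 ⊕ ca = a8
byte 3: 6f ⊕ 11 = 7e
byte 4: 6f ⊕ 9f = f0
byte 5: 74 ⊕ f8 = 8c
byte 6: 20 ⊕ 57 = 77
byte 7: 43 ⊕ 1b = 58
byte 8: 61 ⊕ 8b = ea
byte 9: 69 ⊕ 94 = fd
byte 10: 72 ⊕ b0 = c2
byte 11: 6f ⊕ c9 = a6
byte 12: 20 ⊕ 6e = 4e
byte 13: 35 ⊕ 7e = 4b

37 fb a8 7e f0 8c 77 58 ea fd c2 a6 4e 4b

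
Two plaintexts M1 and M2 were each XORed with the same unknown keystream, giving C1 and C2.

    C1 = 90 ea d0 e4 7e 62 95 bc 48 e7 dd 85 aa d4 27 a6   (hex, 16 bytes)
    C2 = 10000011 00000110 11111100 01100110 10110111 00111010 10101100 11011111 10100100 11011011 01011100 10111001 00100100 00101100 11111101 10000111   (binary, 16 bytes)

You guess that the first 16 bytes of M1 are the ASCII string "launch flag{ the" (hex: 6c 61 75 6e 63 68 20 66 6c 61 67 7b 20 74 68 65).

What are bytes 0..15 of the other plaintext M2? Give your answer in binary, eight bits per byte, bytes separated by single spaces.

First, C1 ⊕ C2 = (M1 ⊕ K) ⊕ (M2 ⊕ K) = M1 ⊕ M2, so the key drops out. Then M2 = (M1 ⊕ M2) ⊕ M1 over the first 16 bytes.
byte 0: (90 XOR 83) XOR 6c = 13 XOR 6c = 7f
byte 1: (ea XOR 06) XOR 61 = ec XOR 61 = 8d
byte 2: (d0 XOR fc) XOR 75 = 2c XOR 75 = 59
byte 3: (e4 XOR 66) XOR 6e = 82 XOR 6e = ec
byte 4: (7e XOR b7) XOR 63 = c9 XOR 63 = aa
byte 5: (62 XOR 3a) XOR 68 = 58 XOR 68 = 30
byte 6: (95 XOR ac) XOR 20 = 39 XOR 20 = 19
byte 7: (bc XOR df) XOR 66 = 63 XOR 66 = 05
byte 8: (48 XOR a4) XOR 6c = ec XOR 6c = 80
byte 9: (e7 XOR db) XOR 61 = 3c XOR 61 = 5d
byte 10: (dd XOR 5c) XOR 67 = 81 XOR 67 = e6
byte 11: (85 XOR b9) XOR 7b = 3c XOR 7b = 47
byte 12: (aa XOR 24) XOR 20 = 8e XOR 20 = ae
byte 13: (d4 XOR 2c) XOR 74 = f8 XOR 74 = 8c
byte 14: (27 XOR fd) XOR 68 = da XOR 68 = b2
byte 15: (a6 XOR 87) XOR 65 = 21 XOR 65 = 44

01111111 10001101 01011001 11101100 10101010 00110000 00011001 00000101 10000000 01011101 11100110 01000111 10101110 10001100 10110010 01000100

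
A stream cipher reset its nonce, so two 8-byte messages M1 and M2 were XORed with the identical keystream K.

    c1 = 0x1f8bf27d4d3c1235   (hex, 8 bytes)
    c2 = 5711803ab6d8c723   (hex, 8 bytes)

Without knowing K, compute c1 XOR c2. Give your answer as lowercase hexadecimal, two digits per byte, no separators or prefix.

c1 ⊕ c2 = (M1 ⊕ K) ⊕ (M2 ⊕ K) = M1 ⊕ M2 — the shared key cancels under XOR.
byte 0: 1f ⊕ 57 = 48
byte 1: 8b ⊕ 11 = 9a
byte 2: f2 ⊕ 80 = 72
byte 3: 7d ⊕ 3a = 47
byte 4: 4d ⊕ b6 = fb
byte 5: 3c ⊕ d8 = e4
byte 6: 12 ⊕ c7 = d5
byte 7: 35 ⊕ 23 = 16

489a7247fbe4d516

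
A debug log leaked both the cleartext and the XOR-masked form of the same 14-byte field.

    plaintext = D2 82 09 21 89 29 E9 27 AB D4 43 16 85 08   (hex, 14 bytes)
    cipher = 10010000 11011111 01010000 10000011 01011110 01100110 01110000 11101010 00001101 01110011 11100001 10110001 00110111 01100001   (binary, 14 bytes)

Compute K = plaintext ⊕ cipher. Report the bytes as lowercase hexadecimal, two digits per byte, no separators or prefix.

425d59a2d74f99cda6a7a2a7b269

Since cipher = plaintext ⊕ K, XORing both sides with plaintext gives K = plaintext ⊕ cipher.
11010010 ⊕ 10010000 = 01000010
10000010 ⊕ 11011111 = 01011101
00001001 ⊕ 01010000 = 01011001
00100001 ⊕ 10000011 = 10100010
10001001 ⊕ 01011110 = 11010111
00101001 ⊕ 01100110 = 01001111
11101001 ⊕ 01110000 = 10011001
00100111 ⊕ 11101010 = 11001101
10101011 ⊕ 00001101 = 10100110
11010100 ⊕ 01110011 = 10100111
01000011 ⊕ 11100001 = 10100010
00010110 ⊕ 10110001 = 10100111
10000101 ⊕ 00110111 = 10110010
00001000 ⊕ 01100001 = 01101001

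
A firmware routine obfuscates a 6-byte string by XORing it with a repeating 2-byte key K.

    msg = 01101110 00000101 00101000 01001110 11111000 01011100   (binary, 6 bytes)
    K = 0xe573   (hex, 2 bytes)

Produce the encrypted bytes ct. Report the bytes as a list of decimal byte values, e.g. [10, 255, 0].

The 2-byte key repeats, so the effective keystream is e5 73 e5 73 e5 73.
byte 0: 6e ⊕ e5 = 8b
byte 1: 05 ⊕ 73 = 76
byte 2: 28 ⊕ e5 = cd
byte 3: 4e ⊕ 73 = 3d
byte 4: f8 ⊕ e5 = 1d
byte 5: 5c ⊕ 73 = 2f

[139, 118, 205, 61, 29, 47]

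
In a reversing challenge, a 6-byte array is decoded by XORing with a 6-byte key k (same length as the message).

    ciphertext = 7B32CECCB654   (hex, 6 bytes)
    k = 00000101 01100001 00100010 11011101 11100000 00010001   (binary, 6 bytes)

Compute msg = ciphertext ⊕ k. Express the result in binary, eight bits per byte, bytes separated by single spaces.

01111110 01010011 11101100 00010001 01010110 01000101

byte 0: 123 xor   5 = 126
byte 1:  50 xor  97 =  83
byte 2: 206 xor  34 = 236
byte 3: 204 xor 221 =  17
byte 4: 182 xor 224 =  86
byte 5:  84 xor  17 =  69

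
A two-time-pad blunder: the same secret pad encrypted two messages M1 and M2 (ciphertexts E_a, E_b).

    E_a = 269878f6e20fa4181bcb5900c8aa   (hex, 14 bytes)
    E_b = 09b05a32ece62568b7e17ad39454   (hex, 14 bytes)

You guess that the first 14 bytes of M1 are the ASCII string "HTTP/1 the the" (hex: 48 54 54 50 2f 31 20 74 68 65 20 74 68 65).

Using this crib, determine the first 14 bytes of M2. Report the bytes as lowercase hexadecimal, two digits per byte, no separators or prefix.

First, E_a ⊕ E_b = (M1 ⊕ K) ⊕ (M2 ⊕ K) = M1 ⊕ M2, so the key drops out. Then M2 = (M1 ⊕ M2) ⊕ M1 over the first 14 bytes.
byte 0: (26 ^ 09) ^ 48 = 2f ^ 48 = 67
byte 1: (98 ^ b0) ^ 54 = 28 ^ 54 = 7c
byte 2: (78 ^ 5a) ^ 54 = 22 ^ 54 = 76
byte 3: (f6 ^ 32) ^ 50 = c4 ^ 50 = 94
byte 4: (e2 ^ ec) ^ 2f = 0e ^ 2f = 21
byte 5: (0f ^ e6) ^ 31 = e9 ^ 31 = d8
byte 6: (a4 ^ 25) ^ 20 = 81 ^ 20 = a1
byte 7: (18 ^ 68) ^ 74 = 70 ^ 74 = 04
byte 8: (1b ^ b7) ^ 68 = ac ^ 68 = c4
byte 9: (cb ^ e1) ^ 65 = 2a ^ 65 = 4f
byte 10: (59 ^ 7a) ^ 20 = 23 ^ 20 = 03
byte 11: (00 ^ d3) ^ 74 = d3 ^ 74 = a7
byte 12: (c8 ^ 94) ^ 68 = 5c ^ 68 = 34
byte 13: (aa ^ 54) ^ 65 = fe ^ 65 = 9b

677c769421d8a104c44f03a7349b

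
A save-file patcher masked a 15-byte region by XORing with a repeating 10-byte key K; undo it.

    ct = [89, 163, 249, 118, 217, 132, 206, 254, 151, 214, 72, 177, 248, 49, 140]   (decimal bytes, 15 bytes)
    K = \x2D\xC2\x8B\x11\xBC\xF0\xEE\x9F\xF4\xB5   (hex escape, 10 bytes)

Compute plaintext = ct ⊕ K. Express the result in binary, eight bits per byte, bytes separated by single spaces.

01110100 01100001 01110010 01100111 01100101 01110100 00100000 01100001 01100011 01100011 01100101 01110011 01110011 00100000 00110000

The 10-byte key repeats, so the effective keystream is 2d c2 8b 11 bc f0 ee 9f f4 b5 2d c2 8b 11 bc.
byte 0: 59 ^ 2d = 74
byte 1: a3 ^ c2 = 61
byte 2: f9 ^ 8b = 72
byte 3: 76 ^ 11 = 67
byte 4: d9 ^ bc = 65
byte 5: 84 ^ f0 = 74
byte 6: ce ^ ee = 20
byte 7: fe ^ 9f = 61
byte 8: 97 ^ f4 = 63
byte 9: d6 ^ b5 = 63
byte 10: 48 ^ 2d = 65
byte 11: b1 ^ c2 = 73
byte 12: f8 ^ 8b = 73
byte 13: 31 ^ 11 = 20
byte 14: 8c ^ bc = 30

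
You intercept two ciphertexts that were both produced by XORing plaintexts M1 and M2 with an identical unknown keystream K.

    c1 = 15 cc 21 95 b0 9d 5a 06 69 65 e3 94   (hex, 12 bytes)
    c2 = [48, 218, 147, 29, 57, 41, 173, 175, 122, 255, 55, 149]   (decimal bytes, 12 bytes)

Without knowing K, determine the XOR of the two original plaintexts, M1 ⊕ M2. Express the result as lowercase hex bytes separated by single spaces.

25 16 b2 88 89 b4 f7 a9 13 9a d4 01

c1 ⊕ c2 = (M1 ⊕ K) ⊕ (M2 ⊕ K) = M1 ⊕ M2 — the shared key cancels under XOR.
15 ^ 30 = 25
cc ^ da = 16
21 ^ 93 = b2
95 ^ 1d = 88
b0 ^ 39 = 89
9d ^ 29 = b4
5a ^ ad = f7
06 ^ af = a9
69 ^ 7a = 13
65 ^ ff = 9a
e3 ^ 37 = d4
94 ^ 95 = 01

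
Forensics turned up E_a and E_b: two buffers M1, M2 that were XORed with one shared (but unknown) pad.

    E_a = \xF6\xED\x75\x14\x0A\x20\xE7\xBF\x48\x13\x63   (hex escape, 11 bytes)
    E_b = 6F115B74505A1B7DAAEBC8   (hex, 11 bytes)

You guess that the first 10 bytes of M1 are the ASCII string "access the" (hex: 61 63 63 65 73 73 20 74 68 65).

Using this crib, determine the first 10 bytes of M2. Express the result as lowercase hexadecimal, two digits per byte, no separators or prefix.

First, E_a ⊕ E_b = (M1 ⊕ K) ⊕ (M2 ⊕ K) = M1 ⊕ M2, so the key drops out. Then M2 = (M1 ⊕ M2) ⊕ M1 over the first 10 bytes.
byte 0: (f6 ^ 6f) ^ 61 = 99 ^ 61 = f8
byte 1: (ed ^ 11) ^ 63 = fc ^ 63 = 9f
byte 2: (75 ^ 5b) ^ 63 = 2e ^ 63 = 4d
byte 3: (14 ^ 74) ^ 65 = 60 ^ 65 = 05
byte 4: (0a ^ 50) ^ 73 = 5a ^ 73 = 29
byte 5: (20 ^ 5a) ^ 73 = 7a ^ 73 = 09
byte 6: (e7 ^ 1b) ^ 20 = fc ^ 20 = dc
byte 7: (bf ^ 7d) ^ 74 = c2 ^ 74 = b6
byte 8: (48 ^ aa) ^ 68 = e2 ^ 68 = 8a
byte 9: (13 ^ eb) ^ 65 = f8 ^ 65 = 9d

f89f4d052909dcb68a9d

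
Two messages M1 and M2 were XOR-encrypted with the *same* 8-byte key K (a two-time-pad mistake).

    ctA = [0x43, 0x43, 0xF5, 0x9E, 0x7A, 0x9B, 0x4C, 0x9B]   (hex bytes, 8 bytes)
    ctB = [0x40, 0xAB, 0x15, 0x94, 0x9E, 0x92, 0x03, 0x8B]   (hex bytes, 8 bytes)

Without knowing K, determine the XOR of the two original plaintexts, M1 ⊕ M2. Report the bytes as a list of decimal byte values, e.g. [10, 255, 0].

[3, 232, 224, 10, 228, 9, 79, 16]

ctA ⊕ ctB = (M1 ⊕ K) ⊕ (M2 ⊕ K) = M1 ⊕ M2 — the shared key cancels under XOR.
43 xor 40 = 03
43 xor ab = e8
f5 xor 15 = e0
9e xor 94 = 0a
7a xor 9e = e4
9b xor 92 = 09
4c xor 03 = 4f
9b xor 8b = 10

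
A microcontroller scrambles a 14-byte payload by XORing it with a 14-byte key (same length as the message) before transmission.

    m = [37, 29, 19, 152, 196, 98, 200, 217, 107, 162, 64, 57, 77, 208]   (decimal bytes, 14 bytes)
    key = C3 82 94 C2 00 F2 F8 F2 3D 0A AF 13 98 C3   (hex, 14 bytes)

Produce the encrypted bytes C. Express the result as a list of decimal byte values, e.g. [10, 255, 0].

byte 0:  37 ⊕ 195 = 230
byte 1:  29 ⊕ 130 = 159
byte 2:  19 ⊕ 148 = 135
byte 3: 152 ⊕ 194 =  90
byte 4: 196 ⊕   0 = 196
byte 5:  98 ⊕ 242 = 144
byte 6: 200 ⊕ 248 =  48
byte 7: 217 ⊕ 242 =  43
byte 8: 107 ⊕  61 =  86
byte 9: 162 ⊕  10 = 168
byte 10:  64 ⊕ 175 = 239
byte 11:  57 ⊕  19 =  42
byte 12:  77 ⊕ 152 = 213
byte 13: 208 ⊕ 195 =  19

[230, 159, 135, 90, 196, 144, 48, 43, 86, 168, 239, 42, 213, 19]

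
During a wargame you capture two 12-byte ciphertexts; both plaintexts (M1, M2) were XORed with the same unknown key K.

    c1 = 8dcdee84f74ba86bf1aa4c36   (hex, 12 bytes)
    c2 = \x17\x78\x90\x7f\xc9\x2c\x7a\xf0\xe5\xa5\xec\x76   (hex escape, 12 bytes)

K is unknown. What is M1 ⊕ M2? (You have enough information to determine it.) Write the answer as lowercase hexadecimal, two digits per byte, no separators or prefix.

c1 ⊕ c2 = (M1 ⊕ K) ⊕ (M2 ⊕ K) = M1 ⊕ M2 — the shared key cancels under XOR.
byte 0: 8d xor 17 = 9a
byte 1: cd xor 78 = b5
byte 2: ee xor 90 = 7e
byte 3: 84 xor 7f = fb
byte 4: f7 xor c9 = 3e
byte 5: 4b xor 2c = 67
byte 6: a8 xor 7a = d2
byte 7: 6b xor f0 = 9b
byte 8: f1 xor e5 = 14
byte 9: aa xor a5 = 0f
byte 10: 4c xor ec = a0
byte 11: 36 xor 76 = 40

9ab57efb3e67d29b140fa040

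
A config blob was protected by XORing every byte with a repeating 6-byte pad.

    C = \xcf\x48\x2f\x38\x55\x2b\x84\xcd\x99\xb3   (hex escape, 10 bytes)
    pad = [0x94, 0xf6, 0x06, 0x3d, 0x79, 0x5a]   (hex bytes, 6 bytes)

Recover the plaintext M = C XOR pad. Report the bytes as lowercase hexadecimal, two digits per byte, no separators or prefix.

The 6-byte key repeats, so the effective keystream is 94 f6 06 3d 79 5a 94 f6 06 3d.
byte 0: cf ^ 94 = 5b
byte 1: 48 ^ f6 = be
byte 2: 2f ^ 06 = 29
byte 3: 38 ^ 3d = 05
byte 4: 55 ^ 79 = 2c
byte 5: 2b ^ 5a = 71
byte 6: 84 ^ 94 = 10
byte 7: cd ^ f6 = 3b
byte 8: 99 ^ 06 = 9f
byte 9: b3 ^ 3d = 8e

5bbe29052c71103b9f8e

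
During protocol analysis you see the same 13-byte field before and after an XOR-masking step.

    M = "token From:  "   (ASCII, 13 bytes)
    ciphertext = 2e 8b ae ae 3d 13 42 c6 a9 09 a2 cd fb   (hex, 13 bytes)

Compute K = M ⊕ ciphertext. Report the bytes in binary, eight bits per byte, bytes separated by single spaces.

Since ciphertext = M ⊕ K, XORing both sides with M gives K = M ⊕ ciphertext.
01110100 XOR 00101110 = 01011010
01101111 XOR 10001011 = 11100100
01101011 XOR 10101110 = 11000101
01100101 XOR 10101110 = 11001011
01101110 XOR 00111101 = 01010011
00100000 XOR 00010011 = 00110011
01000110 XOR 01000010 = 00000100
01110010 XOR 11000110 = 10110100
01101111 XOR 10101001 = 11000110
01101101 XOR 00001001 = 01100100
00111010 XOR 10100010 = 10011000
00100000 XOR 11001101 = 11101101
00100000 XOR 11111011 = 11011011

01011010 11100100 11000101 11001011 01010011 00110011 00000100 10110100 11000110 01100100 10011000 11101101 11011011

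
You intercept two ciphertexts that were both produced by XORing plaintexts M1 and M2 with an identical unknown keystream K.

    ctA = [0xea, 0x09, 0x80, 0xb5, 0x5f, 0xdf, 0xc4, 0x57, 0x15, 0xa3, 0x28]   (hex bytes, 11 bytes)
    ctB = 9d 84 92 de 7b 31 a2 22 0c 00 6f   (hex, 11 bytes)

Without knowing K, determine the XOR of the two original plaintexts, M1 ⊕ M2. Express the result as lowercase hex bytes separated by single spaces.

ctA ⊕ ctB = (M1 ⊕ K) ⊕ (M2 ⊕ K) = M1 ⊕ M2 — the shared key cancels under XOR.
ea ⊕ 9d = 77
09 ⊕ 84 = 8d
80 ⊕ 92 = 12
b5 ⊕ de = 6b
5f ⊕ 7b = 24
df ⊕ 31 = ee
c4 ⊕ a2 = 66
57 ⊕ 22 = 75
15 ⊕ 0c = 19
a3 ⊕ 00 = a3
28 ⊕ 6f = 47

77 8d 12 6b 24 ee 66 75 19 a3 47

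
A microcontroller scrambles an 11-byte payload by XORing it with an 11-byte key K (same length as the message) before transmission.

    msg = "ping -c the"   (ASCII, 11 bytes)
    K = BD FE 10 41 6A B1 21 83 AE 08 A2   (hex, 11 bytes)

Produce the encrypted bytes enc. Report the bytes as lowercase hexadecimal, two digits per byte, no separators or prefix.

XOR is its own inverse, so applying the key byte-wise gives the result directly.
70 xor bd = cd
69 xor fe = 97
6e xor 10 = 7e
67 xor 41 = 26
20 xor 6a = 4a
2d xor b1 = 9c
63 xor 21 = 42
20 xor 83 = a3
74 xor ae = da
68 xor 08 = 60
65 xor a2 = c7

cd977e264a9c42a3da60c7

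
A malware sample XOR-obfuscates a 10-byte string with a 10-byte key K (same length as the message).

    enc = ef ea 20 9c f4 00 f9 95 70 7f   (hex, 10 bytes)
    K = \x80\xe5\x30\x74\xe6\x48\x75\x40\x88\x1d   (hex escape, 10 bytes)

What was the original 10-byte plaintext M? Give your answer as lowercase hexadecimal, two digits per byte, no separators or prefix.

6f0f10e812488cd5f862

ef xor 80 = 6f
ea xor e5 = 0f
20 xor 30 = 10
9c xor 74 = e8
f4 xor e6 = 12
00 xor 48 = 48
f9 xor 75 = 8c
95 xor 40 = d5
70 xor 88 = f8
7f xor 1d = 62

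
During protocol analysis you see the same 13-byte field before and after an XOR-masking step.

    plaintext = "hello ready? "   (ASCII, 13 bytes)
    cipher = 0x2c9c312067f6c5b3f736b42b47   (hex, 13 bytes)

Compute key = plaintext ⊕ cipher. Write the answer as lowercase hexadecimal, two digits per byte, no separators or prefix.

44f95d4c08d6b7d69652cd1467

Since cipher = plaintext ⊕ key, XORing both sides with plaintext gives key = plaintext ⊕ cipher.
68 XOR 2c = 44
65 XOR 9c = f9
6c XOR 31 = 5d
6c XOR 20 = 4c
6f XOR 67 = 08
20 XOR f6 = d6
72 XOR c5 = b7
65 XOR b3 = d6
61 XOR f7 = 96
64 XOR 36 = 52
79 XOR b4 = cd
3f XOR 2b = 14
20 XOR 47 = 67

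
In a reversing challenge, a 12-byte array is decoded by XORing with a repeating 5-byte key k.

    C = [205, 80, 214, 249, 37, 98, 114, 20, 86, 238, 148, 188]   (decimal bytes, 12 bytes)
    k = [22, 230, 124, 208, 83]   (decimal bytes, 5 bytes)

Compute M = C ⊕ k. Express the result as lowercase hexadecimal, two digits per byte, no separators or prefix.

The 5-byte key repeats, so the effective keystream is 16 e6 7c d0 53 16 e6 7c d0 53 16 e6.
byte 0: 11001101 ^ 00010110 = 11011011
byte 1: 01010000 ^ 11100110 = 10110110
byte 2: 11010110 ^ 01111100 = 10101010
byte 3: 11111001 ^ 11010000 = 00101001
byte 4: 00100101 ^ 01010011 = 01110110
byte 5: 01100010 ^ 00010110 = 01110100
byte 6: 01110010 ^ 11100110 = 10010100
byte 7: 00010100 ^ 01111100 = 01101000
byte 8: 01010110 ^ 11010000 = 10000110
byte 9: 11101110 ^ 01010011 = 10111101
byte 10: 10010100 ^ 00010110 = 10000010
byte 11: 10111100 ^ 11100110 = 01011010

dbb6aa297674946886bd825a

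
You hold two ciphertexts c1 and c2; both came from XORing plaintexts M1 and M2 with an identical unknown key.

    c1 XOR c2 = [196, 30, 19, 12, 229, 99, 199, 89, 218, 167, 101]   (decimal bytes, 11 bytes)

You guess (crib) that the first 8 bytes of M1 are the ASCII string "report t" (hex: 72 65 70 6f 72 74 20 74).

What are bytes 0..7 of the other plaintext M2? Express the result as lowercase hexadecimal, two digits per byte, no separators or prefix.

b67b63639717e72d

Since c1 ⊕ c2 = M1 ⊕ M2, XORing with the guessed M1 bytes yields the corresponding M2 bytes: M2 = (c1 ⊕ c2) ⊕ M1.
byte 0: c4 XOR 72 = b6
byte 1: 1e XOR 65 = 7b
byte 2: 13 XOR 70 = 63
byte 3: 0c XOR 6f = 63
byte 4: e5 XOR 72 = 97
byte 5: 63 XOR 74 = 17
byte 6: c7 XOR 20 = e7
byte 7: 59 XOR 74 = 2d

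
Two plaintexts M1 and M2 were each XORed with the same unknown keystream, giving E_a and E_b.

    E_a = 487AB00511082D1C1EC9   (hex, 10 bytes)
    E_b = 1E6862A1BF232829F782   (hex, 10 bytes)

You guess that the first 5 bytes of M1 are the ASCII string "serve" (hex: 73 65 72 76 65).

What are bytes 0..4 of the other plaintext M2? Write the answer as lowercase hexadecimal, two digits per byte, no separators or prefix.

2577a0d2cb

First, E_a ⊕ E_b = (M1 ⊕ K) ⊕ (M2 ⊕ K) = M1 ⊕ M2, so the key drops out. Then M2 = (M1 ⊕ M2) ⊕ M1 over the first 5 bytes.
byte 0: (48 ^ 1e) ^ 73 = 56 ^ 73 = 25
byte 1: (7a ^ 68) ^ 65 = 12 ^ 65 = 77
byte 2: (b0 ^ 62) ^ 72 = d2 ^ 72 = a0
byte 3: (05 ^ a1) ^ 76 = a4 ^ 76 = d2
byte 4: (11 ^ bf) ^ 65 = ae ^ 65 = cb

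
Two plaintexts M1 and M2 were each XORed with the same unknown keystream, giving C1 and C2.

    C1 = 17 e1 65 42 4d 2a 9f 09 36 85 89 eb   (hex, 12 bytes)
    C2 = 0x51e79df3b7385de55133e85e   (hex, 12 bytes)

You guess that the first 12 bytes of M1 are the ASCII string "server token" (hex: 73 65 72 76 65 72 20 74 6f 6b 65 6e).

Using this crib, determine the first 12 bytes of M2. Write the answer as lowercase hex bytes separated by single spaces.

First, C1 ⊕ C2 = (M1 ⊕ K) ⊕ (M2 ⊕ K) = M1 ⊕ M2, so the key drops out. Then M2 = (M1 ⊕ M2) ⊕ M1 over the first 12 bytes.
byte 0: (17 ^ 51) ^ 73 = 46 ^ 73 = 35
byte 1: (e1 ^ e7) ^ 65 = 06 ^ 65 = 63
byte 2: (65 ^ 9d) ^ 72 = f8 ^ 72 = 8a
byte 3: (42 ^ f3) ^ 76 = b1 ^ 76 = c7
byte 4: (4d ^ b7) ^ 65 = fa ^ 65 = 9f
byte 5: (2a ^ 38) ^ 72 = 12 ^ 72 = 60
byte 6: (9f ^ 5d) ^ 20 = c2 ^ 20 = e2
byte 7: (09 ^ e5) ^ 74 = ec ^ 74 = 98
byte 8: (36 ^ 51) ^ 6f = 67 ^ 6f = 08
byte 9: (85 ^ 33) ^ 6b = b6 ^ 6b = dd
byte 10: (89 ^ e8) ^ 65 = 61 ^ 65 = 04
byte 11: (eb ^ 5e) ^ 6e = b5 ^ 6e = db

35 63 8a c7 9f 60 e2 98 08 dd 04 db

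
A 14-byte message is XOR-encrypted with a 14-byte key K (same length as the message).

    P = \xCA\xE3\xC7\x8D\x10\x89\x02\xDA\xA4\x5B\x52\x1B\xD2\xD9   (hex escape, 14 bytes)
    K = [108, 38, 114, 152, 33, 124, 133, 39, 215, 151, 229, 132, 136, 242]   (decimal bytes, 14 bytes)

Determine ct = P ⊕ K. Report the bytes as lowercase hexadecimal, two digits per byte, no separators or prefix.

ca ⊕ 6c = a6
e3 ⊕ 26 = c5
c7 ⊕ 72 = b5
8d ⊕ 98 = 15
10 ⊕ 21 = 31
89 ⊕ 7c = f5
02 ⊕ 85 = 87
da ⊕ 27 = fd
a4 ⊕ d7 = 73
5b ⊕ 97 = cc
52 ⊕ e5 = b7
1b ⊕ 84 = 9f
d2 ⊕ 88 = 5a
d9 ⊕ f2 = 2b

a6c5b51531f587fd73ccb79f5a2b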